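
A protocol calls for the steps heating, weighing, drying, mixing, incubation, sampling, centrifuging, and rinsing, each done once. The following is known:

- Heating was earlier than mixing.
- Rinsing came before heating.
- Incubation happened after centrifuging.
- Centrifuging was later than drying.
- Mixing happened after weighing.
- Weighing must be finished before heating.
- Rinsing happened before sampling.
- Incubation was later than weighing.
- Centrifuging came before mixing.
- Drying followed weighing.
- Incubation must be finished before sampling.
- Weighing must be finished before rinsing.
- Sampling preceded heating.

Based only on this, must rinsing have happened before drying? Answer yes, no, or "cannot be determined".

No chain of stated constraints runs from rinsing to drying, and none runs from drying to rinsing either.
So the relative order of rinsing and drying is not fixed by the given facts.

cannot be determined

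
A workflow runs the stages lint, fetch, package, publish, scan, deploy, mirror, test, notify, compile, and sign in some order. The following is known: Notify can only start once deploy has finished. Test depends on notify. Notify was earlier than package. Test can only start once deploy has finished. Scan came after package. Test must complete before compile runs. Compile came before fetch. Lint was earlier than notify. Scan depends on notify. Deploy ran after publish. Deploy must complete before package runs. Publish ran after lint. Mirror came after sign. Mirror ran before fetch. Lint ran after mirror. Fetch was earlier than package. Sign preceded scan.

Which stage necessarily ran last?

Every other stage has a chain of constraints placing it before scan, so scan is last.

scan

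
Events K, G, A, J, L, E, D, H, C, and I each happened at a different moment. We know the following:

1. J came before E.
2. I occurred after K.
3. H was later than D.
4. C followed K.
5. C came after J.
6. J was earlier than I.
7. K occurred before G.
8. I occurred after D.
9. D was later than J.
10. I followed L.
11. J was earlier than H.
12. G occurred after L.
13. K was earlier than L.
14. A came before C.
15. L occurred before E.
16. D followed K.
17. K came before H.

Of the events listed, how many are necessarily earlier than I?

Directly stated before I: D, J, K, and L.
No chain forces H (or any of the others) ahead of I.
That's D, J, K, and L — 4 in all.

4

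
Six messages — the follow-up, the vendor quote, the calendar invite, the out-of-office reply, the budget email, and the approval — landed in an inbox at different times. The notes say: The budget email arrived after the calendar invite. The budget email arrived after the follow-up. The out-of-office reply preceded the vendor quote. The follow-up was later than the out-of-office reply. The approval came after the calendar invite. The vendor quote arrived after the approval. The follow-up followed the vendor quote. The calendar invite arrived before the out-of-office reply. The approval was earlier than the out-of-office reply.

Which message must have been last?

the budget email

Every other message has a chain of constraints placing it before the budget email, so the budget email is last.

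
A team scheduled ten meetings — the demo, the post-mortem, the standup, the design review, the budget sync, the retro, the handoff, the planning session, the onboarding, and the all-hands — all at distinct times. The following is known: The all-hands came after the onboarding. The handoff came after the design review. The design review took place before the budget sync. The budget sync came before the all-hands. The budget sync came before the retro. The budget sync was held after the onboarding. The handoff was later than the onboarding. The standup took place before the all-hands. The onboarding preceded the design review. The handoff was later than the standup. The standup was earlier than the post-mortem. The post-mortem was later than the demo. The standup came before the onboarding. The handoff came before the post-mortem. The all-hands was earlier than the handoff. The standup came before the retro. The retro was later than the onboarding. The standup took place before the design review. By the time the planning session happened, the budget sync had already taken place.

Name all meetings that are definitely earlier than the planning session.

the budget sync, the design review, the onboarding, the standup

Directly stated before the planning session: the budget sync.
The design review reaches the planning session via the design review → the budget sync → the planning session.
The onboarding reaches the planning session via the onboarding → the budget sync → the planning session.
The standup reaches the planning session via the standup → the onboarding → the budget sync → the planning session.
No chain forces the retro (or any of the others) ahead of the planning session.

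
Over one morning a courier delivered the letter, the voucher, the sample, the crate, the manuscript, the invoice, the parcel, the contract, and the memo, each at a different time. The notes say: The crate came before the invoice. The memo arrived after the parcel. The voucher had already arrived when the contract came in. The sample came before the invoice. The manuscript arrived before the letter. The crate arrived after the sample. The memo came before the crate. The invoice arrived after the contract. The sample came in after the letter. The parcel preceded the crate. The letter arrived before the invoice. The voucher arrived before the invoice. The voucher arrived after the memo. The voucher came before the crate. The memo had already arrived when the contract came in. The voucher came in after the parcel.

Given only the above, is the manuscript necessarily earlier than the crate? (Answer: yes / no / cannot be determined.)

yes

Chain the constraints: the manuscript → the letter → the sample → the crate. Each link is directly stated, so the manuscript comes before the crate.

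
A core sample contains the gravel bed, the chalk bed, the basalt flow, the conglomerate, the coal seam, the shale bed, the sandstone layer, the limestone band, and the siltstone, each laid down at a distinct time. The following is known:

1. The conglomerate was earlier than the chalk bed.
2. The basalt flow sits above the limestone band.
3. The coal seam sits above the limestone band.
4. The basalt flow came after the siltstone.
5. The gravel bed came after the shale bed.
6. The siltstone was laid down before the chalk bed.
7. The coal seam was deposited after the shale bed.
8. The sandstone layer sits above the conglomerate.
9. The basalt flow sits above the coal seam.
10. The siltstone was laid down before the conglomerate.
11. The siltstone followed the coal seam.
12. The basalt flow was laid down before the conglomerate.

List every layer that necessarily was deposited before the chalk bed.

Directly stated before the chalk bed: the conglomerate and the siltstone.
The basalt flow reaches the chalk bed via the basalt flow → the conglomerate → the chalk bed.
The coal seam reaches the chalk bed via the coal seam → the siltstone → the chalk bed.
The limestone band reaches the chalk bed via the limestone band → the coal seam → the siltstone → the chalk bed.
Likewise the shale bed reaches the chalk bed by chaining the stated constraints.
No chain forces the gravel bed (or any of the others) ahead of the chalk bed.

the basalt flow, the coal seam, the conglomerate, the limestone band, the shale bed, the siltstone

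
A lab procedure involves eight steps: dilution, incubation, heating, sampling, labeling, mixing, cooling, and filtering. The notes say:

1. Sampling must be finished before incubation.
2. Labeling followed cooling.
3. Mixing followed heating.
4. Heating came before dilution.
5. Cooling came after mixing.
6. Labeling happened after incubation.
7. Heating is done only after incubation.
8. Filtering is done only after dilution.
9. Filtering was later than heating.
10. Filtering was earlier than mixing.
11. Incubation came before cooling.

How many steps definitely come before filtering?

Directly stated before filtering: dilution and heating.
Incubation reaches filtering via incubation → heating → filtering.
Sampling reaches filtering via sampling → incubation → heating → filtering.
That's dilution, heating, incubation, and sampling — 4 in all.

4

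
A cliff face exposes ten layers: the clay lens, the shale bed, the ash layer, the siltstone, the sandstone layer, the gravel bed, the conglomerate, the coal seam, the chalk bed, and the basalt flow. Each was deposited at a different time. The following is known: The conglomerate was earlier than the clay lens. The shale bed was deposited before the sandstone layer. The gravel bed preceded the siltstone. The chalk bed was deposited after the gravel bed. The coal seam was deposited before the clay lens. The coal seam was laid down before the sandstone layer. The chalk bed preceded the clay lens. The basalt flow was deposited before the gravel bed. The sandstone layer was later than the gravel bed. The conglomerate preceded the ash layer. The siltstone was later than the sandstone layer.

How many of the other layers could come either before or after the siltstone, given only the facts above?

Forced before the siltstone: the basalt flow, the coal seam, the gravel bed, the sandstone layer, and the shale bed.
That leaves the ash layer, the chalk bed, the clay lens, and the conglomerate with no forced order relative to the siltstone — 4.

4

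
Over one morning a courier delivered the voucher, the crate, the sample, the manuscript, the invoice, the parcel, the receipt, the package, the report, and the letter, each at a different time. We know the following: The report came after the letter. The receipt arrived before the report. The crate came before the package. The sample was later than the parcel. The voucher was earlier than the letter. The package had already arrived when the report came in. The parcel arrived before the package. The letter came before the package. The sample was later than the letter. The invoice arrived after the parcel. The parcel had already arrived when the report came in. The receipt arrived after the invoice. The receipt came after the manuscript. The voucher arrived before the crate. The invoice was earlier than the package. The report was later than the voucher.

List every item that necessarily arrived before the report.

the crate, the invoice, the letter, the manuscript, the package, the parcel, the receipt, the voucher

Directly stated before the report: the letter, the package, the parcel, the receipt, and the voucher.
The crate reaches the report via the crate → the package → the report.
The invoice reaches the report via the invoice → the package → the report.
The manuscript reaches the report via the manuscript → the receipt → the report.
No chain forces the sample ahead of the report.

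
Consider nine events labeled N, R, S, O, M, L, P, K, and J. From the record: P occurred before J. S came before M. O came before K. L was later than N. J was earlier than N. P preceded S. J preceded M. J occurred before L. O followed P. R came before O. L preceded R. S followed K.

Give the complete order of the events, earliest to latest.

The constraints fix every adjacent pair, so only one ordering works:
P → J → N → L → R → O → K → S → M.

P, J, N, L, R, O, K, S, M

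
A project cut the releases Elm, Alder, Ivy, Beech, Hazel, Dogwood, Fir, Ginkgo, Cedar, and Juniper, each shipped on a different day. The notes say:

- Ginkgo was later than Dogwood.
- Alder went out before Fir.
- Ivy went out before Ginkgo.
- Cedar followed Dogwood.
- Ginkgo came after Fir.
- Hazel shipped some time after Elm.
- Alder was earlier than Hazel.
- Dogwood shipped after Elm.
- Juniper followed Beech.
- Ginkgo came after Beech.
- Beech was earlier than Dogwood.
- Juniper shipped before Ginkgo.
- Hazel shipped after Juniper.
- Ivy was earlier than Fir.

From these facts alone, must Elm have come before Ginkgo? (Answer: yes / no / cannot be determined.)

yes

Chain the constraints: Elm → Dogwood → Ginkgo. Each link is directly stated, so Elm comes before Ginkgo.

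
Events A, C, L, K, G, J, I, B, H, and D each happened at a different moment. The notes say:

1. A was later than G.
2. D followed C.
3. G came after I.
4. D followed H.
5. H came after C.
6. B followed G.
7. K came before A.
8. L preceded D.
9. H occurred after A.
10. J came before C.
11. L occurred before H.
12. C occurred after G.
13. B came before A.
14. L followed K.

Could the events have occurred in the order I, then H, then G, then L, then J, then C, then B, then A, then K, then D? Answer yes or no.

no

The constraints require L before H, but in the proposed sequence H appears ahead of L. That one violation is enough.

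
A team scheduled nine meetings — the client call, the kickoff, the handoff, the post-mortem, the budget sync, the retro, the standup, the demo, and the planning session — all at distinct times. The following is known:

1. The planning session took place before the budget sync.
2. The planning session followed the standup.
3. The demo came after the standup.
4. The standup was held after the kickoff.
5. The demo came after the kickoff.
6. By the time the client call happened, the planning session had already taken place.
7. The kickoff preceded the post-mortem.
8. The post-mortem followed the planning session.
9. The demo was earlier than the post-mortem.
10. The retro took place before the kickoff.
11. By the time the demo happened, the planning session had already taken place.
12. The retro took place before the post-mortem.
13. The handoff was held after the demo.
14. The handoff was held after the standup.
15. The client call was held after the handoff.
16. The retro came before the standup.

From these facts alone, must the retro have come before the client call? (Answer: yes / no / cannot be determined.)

Chain the constraints: the retro → the standup → the handoff → the client call. Each link is directly stated, so the retro comes before the client call.

yes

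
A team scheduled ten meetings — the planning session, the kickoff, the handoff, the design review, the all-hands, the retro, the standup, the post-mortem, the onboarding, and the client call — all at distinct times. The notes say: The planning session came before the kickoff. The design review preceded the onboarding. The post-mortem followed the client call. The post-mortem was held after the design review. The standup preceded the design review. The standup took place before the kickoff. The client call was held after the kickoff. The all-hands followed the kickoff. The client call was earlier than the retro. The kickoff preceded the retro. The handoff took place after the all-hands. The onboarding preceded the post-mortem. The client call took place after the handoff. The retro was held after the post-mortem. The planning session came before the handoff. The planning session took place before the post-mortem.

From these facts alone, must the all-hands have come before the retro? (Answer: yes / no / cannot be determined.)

yes

Chain the constraints: the all-hands → the handoff → the client call → the retro. Each link is directly stated, so the all-hands comes before the retro.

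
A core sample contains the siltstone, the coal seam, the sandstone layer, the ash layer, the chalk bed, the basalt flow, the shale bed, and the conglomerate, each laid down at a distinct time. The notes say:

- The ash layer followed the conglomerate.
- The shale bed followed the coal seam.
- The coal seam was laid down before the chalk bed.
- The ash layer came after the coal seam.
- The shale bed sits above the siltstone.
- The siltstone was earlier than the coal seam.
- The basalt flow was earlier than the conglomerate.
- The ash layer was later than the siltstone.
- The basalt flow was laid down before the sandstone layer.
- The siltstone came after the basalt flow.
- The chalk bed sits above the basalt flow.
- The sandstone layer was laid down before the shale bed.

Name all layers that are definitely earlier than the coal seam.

Directly stated before the coal seam: the siltstone.
The basalt flow reaches the coal seam via the basalt flow → the siltstone → the coal seam.
No chain forces the ash layer (or any of the others) ahead of the coal seam.

the basalt flow, the siltstone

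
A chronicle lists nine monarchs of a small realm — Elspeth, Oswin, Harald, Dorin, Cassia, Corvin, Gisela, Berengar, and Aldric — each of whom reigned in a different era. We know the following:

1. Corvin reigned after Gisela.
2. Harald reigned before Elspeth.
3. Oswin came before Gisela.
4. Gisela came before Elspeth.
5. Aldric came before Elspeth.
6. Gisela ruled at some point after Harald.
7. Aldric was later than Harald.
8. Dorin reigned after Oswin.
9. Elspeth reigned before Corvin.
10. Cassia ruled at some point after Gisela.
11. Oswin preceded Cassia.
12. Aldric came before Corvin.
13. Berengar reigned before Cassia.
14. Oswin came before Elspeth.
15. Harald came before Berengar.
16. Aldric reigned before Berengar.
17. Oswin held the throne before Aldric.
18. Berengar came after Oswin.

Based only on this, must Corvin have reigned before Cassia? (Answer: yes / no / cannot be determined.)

cannot be determined

No chain of stated constraints runs from Corvin to Cassia, and none runs from Cassia to Corvin either.
So the relative order of Corvin and Cassia is not fixed by the given facts.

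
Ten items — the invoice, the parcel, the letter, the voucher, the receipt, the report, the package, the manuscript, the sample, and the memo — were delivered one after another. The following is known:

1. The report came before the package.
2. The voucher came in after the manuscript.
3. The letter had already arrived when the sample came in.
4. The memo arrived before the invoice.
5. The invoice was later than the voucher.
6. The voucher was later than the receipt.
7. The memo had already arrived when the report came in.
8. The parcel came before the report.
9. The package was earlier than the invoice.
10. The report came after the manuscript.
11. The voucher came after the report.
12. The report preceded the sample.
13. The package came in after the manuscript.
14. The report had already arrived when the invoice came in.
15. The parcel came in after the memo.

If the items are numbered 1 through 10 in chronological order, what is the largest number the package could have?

The package must come before the invoice — 1 item forced after it.
Everything else can be placed before the package in some valid order, so the package can sit as late as position 10 − 1 = 9.

9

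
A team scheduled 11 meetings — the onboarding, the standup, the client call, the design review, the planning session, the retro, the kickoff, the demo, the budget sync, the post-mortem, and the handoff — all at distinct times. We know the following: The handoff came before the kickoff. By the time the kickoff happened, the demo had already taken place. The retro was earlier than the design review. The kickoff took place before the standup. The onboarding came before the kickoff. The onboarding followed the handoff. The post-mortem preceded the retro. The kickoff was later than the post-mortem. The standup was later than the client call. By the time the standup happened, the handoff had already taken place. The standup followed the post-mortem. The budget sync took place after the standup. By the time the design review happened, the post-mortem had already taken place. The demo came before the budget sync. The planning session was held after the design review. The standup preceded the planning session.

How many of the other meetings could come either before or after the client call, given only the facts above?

7

Forced after the client call: the budget sync, the planning session, and the standup.
That leaves the demo, the design review, the handoff, the kickoff, the onboarding, the post-mortem, and the retro with no forced order relative to the client call — 7.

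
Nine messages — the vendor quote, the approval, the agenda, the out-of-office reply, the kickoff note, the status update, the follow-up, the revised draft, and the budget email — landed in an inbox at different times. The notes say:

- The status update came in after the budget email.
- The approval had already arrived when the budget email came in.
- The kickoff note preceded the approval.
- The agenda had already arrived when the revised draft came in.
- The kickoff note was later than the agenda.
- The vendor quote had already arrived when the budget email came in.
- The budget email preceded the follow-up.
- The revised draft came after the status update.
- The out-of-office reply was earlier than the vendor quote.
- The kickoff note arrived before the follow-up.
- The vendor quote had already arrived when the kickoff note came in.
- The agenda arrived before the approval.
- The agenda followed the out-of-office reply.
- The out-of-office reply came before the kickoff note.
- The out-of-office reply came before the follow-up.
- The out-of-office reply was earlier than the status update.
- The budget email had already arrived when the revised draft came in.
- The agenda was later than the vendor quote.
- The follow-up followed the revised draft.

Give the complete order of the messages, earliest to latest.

The constraints fix every adjacent pair, so only one ordering works:
the out-of-office reply → the vendor quote → the agenda → the kickoff note → the approval → the budget email → the status update → the revised draft → the follow-up.

the out-of-office reply, the vendor quote, the agenda, the kickoff note, the approval, the budget email, the status update, the revised draft, the follow-up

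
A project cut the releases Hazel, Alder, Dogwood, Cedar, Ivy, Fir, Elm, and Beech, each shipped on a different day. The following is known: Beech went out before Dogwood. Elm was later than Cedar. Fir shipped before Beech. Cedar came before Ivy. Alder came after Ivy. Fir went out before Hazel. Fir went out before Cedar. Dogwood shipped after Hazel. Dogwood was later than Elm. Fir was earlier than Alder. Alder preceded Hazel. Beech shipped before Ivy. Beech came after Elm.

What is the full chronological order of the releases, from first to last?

The constraints fix every adjacent pair, so only one ordering works:
Fir → Cedar → Elm → Beech → Ivy → Alder → Hazel → Dogwood.

Fir, Cedar, Elm, Beech, Ivy, Alder, Hazel, Dogwood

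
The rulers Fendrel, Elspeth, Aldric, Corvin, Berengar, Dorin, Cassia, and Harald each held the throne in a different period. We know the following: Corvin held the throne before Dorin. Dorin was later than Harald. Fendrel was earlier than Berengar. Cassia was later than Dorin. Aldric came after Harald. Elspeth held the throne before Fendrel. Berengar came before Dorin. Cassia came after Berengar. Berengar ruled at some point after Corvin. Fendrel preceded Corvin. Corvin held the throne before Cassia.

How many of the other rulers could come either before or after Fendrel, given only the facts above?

Forced before Fendrel: Elspeth; forced after Fendrel: Berengar, Cassia, Corvin, and Dorin.
That leaves Aldric and Harald with no forced order relative to Fendrel — 2.

2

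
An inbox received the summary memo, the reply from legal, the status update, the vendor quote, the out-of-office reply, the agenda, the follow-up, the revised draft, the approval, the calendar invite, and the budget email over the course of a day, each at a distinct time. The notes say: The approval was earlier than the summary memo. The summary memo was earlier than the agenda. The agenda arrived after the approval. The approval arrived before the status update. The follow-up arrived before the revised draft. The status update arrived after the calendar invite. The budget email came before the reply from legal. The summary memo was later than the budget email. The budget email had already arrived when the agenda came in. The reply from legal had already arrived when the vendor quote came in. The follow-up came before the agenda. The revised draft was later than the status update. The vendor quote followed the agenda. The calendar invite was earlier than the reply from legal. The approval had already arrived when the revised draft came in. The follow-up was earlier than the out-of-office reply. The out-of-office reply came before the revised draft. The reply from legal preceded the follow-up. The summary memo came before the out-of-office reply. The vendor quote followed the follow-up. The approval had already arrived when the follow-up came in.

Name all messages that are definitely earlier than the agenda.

the approval, the budget email, the calendar invite, the follow-up, the reply from legal, the summary memo

Directly stated before the agenda: the approval, the budget email, the follow-up, and the summary memo.
The calendar invite reaches the agenda via the calendar invite → the reply from legal → the follow-up → the agenda.
The reply from legal reaches the agenda via the reply from legal → the follow-up → the agenda.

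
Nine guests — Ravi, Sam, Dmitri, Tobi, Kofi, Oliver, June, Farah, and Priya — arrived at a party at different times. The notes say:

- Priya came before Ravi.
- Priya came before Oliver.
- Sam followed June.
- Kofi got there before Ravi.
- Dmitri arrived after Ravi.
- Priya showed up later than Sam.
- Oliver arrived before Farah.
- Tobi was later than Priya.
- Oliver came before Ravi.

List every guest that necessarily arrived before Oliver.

Directly stated before Oliver: Priya.
June reaches Oliver via June → Sam → Priya → Oliver.
Sam reaches Oliver via Sam → Priya → Oliver.
No chain forces Farah (or any of the others) ahead of Oliver.

June, Priya, Sam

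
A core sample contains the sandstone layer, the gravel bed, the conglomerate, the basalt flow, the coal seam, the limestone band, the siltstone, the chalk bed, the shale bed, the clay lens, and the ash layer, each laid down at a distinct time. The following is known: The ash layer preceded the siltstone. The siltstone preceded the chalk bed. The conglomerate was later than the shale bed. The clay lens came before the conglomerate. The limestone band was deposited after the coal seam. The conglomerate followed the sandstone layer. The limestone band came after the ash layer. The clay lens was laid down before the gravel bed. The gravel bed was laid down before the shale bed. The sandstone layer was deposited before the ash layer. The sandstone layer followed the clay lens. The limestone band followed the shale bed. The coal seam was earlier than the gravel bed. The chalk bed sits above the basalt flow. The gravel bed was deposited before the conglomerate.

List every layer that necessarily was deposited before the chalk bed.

Directly stated before the chalk bed: the basalt flow and the siltstone.
The ash layer reaches the chalk bed via the ash layer → the siltstone → the chalk bed.
The clay lens reaches the chalk bed via the clay lens → the sandstone layer → the ash layer → the siltstone → the chalk bed.
The sandstone layer reaches the chalk bed via the sandstone layer → the ash layer → the siltstone → the chalk bed.

the ash layer, the basalt flow, the clay lens, the sandstone layer, the siltstone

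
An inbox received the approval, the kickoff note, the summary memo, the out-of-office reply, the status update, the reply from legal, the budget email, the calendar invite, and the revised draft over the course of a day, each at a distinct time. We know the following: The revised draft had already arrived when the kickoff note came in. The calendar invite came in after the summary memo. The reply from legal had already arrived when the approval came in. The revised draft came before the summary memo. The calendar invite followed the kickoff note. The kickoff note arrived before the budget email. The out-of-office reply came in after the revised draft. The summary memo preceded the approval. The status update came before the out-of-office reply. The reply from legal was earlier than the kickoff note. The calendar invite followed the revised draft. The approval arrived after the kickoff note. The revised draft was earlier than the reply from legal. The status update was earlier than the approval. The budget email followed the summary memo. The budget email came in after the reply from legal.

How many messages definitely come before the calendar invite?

Directly stated before the calendar invite: the kickoff note, the revised draft, and the summary memo.
The reply from legal reaches the calendar invite via the reply from legal → the kickoff note → the calendar invite.
No chain forces the out-of-office reply (or any of the others) ahead of the calendar invite.
That's the kickoff note, the reply from legal, the revised draft, and the summary memo — 4 in all.

4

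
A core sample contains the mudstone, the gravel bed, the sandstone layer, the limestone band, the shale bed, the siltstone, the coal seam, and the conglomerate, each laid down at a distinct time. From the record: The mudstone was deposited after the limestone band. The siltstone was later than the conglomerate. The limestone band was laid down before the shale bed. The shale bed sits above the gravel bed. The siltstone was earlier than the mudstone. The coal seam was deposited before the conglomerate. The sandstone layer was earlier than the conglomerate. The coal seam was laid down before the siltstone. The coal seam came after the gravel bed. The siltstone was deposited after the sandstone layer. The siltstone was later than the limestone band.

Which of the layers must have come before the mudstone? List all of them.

Directly stated before the mudstone: the limestone band and the siltstone.
The coal seam reaches the mudstone via the coal seam → the siltstone → the mudstone.
The conglomerate reaches the mudstone via the conglomerate → the siltstone → the mudstone.
The gravel bed reaches the mudstone via the gravel bed → the coal seam → the siltstone → the mudstone.
Likewise the sandstone layer reaches the mudstone by chaining the stated constraints.
No chain forces the shale bed ahead of the mudstone.

the coal seam, the conglomerate, the gravel bed, the limestone band, the sandstone layer, the siltstone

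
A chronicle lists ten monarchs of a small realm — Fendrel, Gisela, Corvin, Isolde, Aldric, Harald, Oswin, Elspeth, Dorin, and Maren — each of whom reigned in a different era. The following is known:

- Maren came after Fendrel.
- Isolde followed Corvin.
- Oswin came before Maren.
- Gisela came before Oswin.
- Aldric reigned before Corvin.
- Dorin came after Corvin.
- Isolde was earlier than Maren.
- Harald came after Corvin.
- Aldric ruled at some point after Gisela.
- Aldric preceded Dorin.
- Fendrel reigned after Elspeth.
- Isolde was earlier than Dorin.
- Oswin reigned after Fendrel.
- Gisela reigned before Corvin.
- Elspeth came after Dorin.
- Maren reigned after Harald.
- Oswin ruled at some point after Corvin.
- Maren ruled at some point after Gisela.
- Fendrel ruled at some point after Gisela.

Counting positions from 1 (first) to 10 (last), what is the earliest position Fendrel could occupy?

7

Aldric, Corvin, Dorin, Elspeth, Gisela, and Isolde must all come before Fendrel — 6 forced predecessors.
Nothing else is forced ahead of Fendrel, so their earliest slot is position 6 + 1 = 7.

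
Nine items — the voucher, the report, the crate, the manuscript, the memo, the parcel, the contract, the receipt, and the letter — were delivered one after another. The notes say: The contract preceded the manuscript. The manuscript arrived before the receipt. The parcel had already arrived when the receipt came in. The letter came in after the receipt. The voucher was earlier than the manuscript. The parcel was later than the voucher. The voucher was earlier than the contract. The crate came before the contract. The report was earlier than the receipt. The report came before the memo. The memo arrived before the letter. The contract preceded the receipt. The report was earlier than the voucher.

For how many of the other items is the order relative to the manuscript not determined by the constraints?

2

Forced before the manuscript: the contract, the crate, the report, and the voucher; forced after the manuscript: the letter and the receipt.
That leaves the memo and the parcel with no forced order relative to the manuscript — 2.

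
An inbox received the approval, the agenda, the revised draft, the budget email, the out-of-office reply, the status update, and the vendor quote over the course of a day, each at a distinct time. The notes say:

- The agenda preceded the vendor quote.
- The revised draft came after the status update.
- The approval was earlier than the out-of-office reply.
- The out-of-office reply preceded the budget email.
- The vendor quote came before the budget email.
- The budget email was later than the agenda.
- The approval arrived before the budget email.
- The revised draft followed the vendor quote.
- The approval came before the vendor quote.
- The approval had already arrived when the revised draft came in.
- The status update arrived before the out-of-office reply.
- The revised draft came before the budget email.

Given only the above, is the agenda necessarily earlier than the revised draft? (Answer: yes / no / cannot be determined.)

yes

Chain the constraints: the agenda → the vendor quote → the revised draft. Each link is directly stated, so the agenda comes before the revised draft.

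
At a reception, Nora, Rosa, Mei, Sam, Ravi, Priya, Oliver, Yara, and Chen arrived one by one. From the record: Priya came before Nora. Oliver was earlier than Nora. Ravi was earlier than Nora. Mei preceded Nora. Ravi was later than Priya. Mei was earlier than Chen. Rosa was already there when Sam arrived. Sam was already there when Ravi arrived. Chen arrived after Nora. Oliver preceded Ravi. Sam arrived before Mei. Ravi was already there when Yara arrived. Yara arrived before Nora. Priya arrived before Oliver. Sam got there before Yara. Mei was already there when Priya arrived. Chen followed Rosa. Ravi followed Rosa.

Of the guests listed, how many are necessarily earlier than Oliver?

4

Directly stated before Oliver: Priya.
Mei reaches Oliver via Mei → Priya → Oliver.
Rosa reaches Oliver via Rosa → Sam → Mei → Priya → Oliver.
Sam reaches Oliver via Sam → Mei → Priya → Oliver.
No chain forces Ravi (or any of the others) ahead of Oliver.
That's Mei, Priya, Rosa, and Sam — 4 in all.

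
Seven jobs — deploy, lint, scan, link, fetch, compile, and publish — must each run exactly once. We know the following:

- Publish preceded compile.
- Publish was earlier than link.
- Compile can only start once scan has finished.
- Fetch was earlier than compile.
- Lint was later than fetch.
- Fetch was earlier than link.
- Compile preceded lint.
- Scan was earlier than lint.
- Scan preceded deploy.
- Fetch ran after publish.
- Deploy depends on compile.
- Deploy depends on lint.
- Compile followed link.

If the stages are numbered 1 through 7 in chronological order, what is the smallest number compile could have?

Fetch, link, publish, and scan must all come before compile — 4 forced predecessors.
Nothing else is forced ahead of compile, so its earliest slot is position 4 + 1 = 5.

5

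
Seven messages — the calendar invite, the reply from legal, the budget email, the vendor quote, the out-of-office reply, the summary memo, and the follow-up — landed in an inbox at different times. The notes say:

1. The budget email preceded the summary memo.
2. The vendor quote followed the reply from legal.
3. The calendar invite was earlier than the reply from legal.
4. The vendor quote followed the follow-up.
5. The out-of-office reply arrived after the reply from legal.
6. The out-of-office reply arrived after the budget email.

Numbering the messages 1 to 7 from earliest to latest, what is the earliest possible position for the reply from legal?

The calendar invite must come before the reply from legal — 1 forced predecessor.
Nothing else is forced ahead of the reply from legal, so its earliest slot is position 1 + 1 = 2.

2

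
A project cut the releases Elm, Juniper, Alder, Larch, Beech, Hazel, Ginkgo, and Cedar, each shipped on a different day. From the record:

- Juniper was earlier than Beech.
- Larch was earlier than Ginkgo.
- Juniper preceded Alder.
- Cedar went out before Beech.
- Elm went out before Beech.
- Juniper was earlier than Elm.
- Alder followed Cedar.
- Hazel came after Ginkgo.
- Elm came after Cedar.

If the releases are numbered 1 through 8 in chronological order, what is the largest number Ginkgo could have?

7

Ginkgo must come before Hazel — 1 release forced after it.
Everything else can be placed before Ginkgo in some valid order, so Ginkgo can sit as late as position 8 − 1 = 7.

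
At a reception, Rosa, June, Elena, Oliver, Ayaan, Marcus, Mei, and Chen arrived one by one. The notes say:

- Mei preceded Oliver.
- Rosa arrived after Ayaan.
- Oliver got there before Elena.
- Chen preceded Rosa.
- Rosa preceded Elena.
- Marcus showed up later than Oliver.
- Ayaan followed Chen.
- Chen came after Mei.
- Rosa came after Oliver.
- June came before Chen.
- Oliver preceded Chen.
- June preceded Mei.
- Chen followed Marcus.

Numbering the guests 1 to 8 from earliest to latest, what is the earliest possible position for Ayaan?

Chen, June, Marcus, Mei, and Oliver must all come before Ayaan — 5 forced predecessors.
Nothing else is forced ahead of Ayaan, so their earliest slot is position 5 + 1 = 6.

6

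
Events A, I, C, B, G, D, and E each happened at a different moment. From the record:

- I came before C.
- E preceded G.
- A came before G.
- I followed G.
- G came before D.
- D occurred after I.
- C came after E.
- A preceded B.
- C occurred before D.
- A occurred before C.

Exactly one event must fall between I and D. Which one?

Tracing the constraints gives I → C → D, so C sits after I and before D.
No other event is forced both after I and before D.

C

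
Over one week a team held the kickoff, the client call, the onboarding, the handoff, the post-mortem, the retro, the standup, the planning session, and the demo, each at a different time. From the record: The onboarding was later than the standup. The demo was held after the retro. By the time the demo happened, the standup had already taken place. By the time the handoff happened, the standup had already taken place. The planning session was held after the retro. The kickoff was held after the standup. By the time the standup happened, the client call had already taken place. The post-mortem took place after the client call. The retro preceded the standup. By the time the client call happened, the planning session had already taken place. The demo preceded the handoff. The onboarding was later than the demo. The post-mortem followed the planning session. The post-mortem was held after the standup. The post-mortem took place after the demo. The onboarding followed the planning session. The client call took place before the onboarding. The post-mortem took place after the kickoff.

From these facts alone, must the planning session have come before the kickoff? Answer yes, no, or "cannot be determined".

Chain the constraints: the planning session → the client call → the standup → the kickoff. Each link is directly stated, so the planning session comes before the kickoff.

yes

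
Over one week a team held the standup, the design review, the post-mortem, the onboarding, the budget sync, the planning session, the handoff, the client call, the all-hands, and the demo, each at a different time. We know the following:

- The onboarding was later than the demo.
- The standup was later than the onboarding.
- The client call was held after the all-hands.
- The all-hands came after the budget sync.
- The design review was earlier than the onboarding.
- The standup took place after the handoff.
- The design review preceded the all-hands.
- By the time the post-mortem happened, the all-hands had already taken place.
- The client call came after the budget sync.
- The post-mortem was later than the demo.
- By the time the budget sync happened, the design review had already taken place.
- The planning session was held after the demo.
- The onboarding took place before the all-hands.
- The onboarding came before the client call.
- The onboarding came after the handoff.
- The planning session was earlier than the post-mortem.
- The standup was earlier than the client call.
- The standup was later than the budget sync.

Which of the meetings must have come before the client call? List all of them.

the all-hands, the budget sync, the demo, the design review, the handoff, the onboarding, the standup

Directly stated before the client call: the all-hands, the budget sync, the onboarding, and the standup.
The demo reaches the client call via the demo → the onboarding → the client call.
The design review reaches the client call via the design review → the all-hands → the client call.
The handoff reaches the client call via the handoff → the onboarding → the client call.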